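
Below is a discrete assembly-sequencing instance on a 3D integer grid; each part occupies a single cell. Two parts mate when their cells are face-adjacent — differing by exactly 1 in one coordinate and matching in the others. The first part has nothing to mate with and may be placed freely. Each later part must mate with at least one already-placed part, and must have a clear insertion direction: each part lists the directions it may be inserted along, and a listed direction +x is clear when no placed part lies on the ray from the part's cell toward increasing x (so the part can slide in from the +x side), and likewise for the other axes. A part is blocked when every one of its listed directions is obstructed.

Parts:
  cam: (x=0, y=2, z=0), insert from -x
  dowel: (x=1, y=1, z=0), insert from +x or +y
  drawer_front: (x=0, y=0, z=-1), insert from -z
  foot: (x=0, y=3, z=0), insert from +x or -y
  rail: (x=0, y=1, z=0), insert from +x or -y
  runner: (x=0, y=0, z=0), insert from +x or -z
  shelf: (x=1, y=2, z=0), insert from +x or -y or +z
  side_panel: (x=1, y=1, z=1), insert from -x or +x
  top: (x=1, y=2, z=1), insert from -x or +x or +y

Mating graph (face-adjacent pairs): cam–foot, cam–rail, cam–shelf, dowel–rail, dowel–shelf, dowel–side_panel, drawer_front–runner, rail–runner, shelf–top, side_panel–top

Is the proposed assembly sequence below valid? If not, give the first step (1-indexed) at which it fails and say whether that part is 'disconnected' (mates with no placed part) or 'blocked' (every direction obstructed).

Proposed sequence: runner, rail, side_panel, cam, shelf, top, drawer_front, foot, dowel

1. runner@(0, 0, 0) [+x clear] — {runner}
2. rail@(0, 1, 0) [+x clear] — {rail, runner}
3. side_panel@(1, 1, 1) — no placed neighbour ⇒ disconnected

Invalid at step 3 (disconnected)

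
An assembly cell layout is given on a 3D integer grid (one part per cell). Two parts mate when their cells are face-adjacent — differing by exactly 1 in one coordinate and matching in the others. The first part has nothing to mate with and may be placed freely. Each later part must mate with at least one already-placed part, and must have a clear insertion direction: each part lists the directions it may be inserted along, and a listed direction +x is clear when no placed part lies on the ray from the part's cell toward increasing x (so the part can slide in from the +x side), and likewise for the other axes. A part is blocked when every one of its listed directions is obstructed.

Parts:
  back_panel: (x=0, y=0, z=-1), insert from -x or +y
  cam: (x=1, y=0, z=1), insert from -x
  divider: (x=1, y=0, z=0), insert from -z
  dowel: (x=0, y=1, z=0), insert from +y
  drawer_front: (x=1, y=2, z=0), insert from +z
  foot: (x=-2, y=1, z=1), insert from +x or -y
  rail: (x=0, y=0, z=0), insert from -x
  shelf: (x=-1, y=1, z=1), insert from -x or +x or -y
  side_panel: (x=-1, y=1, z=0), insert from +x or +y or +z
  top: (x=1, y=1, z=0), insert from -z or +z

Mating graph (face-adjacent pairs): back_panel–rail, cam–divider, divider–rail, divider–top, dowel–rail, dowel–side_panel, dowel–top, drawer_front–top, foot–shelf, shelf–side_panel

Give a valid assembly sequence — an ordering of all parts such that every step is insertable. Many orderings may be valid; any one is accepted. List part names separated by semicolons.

top; drawer_front; dowel; side_panel; rail; shelf; back_panel; divider; cam; foot

1. top@(1, 1, 0) [-z clear] — {top}
2. drawer_front@(1, 2, 0) [+z clear] — {drawer_front, top}
3. dowel@(0, 1, 0) [+y clear] — {dowel, drawer_front, top}
4. side_panel@(-1, 1, 0) [+y clear] — {dowel, drawer_front, side_panel, top}
5. rail@(0, 0, 0) [-x clear] — {dowel, drawer_front, rail, side_panel, top}
6. shelf@(-1, 1, 1) [-x clear] — {dowel, drawer_front, rail, shelf, side_panel, top}
7. back_panel@(0, 0, -1) [-x clear] — {back_panel, dowel, drawer_front, rail, shelf, side_panel, top}
8. divider@(1, 0, 0) [-z clear] — {back_panel, divider, dowel, drawer_front, rail, shelf, side_panel, top}
9. cam@(1, 0, 1) [-x clear] — {back_panel, cam, divider, dowel, drawer_front, rail, shelf, side_panel, top}
10. foot@(-2, 1, 1) [-y clear] — {back_panel, cam, divider, dowel, drawer_front, foot, rail, shelf, side_panel, top}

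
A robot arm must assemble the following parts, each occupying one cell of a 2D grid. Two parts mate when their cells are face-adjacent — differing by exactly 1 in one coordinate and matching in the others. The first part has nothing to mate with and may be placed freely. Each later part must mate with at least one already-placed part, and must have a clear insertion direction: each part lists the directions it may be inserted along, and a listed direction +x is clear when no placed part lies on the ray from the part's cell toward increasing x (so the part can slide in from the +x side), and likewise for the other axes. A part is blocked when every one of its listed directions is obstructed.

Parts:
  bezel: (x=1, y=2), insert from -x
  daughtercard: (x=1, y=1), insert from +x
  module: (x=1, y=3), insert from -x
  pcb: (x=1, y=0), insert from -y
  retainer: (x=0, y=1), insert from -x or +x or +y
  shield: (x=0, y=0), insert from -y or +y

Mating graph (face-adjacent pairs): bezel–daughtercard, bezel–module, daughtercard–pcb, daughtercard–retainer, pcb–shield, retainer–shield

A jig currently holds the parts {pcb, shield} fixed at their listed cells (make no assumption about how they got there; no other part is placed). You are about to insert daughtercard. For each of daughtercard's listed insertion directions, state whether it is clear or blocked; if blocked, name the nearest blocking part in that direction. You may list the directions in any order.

+x: clear

+x: ray from daughtercard(1, 1) has no placed part ⇒ clear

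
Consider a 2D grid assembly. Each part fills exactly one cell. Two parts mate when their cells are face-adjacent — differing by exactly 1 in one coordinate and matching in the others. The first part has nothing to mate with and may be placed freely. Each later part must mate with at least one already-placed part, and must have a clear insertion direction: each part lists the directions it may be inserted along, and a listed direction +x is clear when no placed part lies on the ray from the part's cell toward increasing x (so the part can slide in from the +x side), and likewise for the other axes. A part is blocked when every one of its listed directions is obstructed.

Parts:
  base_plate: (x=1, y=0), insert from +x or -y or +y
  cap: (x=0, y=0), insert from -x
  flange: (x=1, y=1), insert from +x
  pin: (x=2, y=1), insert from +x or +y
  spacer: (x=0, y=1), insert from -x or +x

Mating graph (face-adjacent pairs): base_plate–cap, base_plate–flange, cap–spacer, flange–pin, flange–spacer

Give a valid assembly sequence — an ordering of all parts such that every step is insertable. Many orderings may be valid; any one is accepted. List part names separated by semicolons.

flange; spacer; pin; cap; base_plate

1. flange@(1, 1) [+x clear] — {flange}
2. spacer@(0, 1) [-x clear] — {flange, spacer}
3. pin@(2, 1) [+x clear] — {flange, pin, spacer}
4. cap@(0, 0) [-x clear] — {cap, flange, pin, spacer}
5. base_plate@(1, 0) [+x clear] — {base_plate, cap, flange, pin, spacer}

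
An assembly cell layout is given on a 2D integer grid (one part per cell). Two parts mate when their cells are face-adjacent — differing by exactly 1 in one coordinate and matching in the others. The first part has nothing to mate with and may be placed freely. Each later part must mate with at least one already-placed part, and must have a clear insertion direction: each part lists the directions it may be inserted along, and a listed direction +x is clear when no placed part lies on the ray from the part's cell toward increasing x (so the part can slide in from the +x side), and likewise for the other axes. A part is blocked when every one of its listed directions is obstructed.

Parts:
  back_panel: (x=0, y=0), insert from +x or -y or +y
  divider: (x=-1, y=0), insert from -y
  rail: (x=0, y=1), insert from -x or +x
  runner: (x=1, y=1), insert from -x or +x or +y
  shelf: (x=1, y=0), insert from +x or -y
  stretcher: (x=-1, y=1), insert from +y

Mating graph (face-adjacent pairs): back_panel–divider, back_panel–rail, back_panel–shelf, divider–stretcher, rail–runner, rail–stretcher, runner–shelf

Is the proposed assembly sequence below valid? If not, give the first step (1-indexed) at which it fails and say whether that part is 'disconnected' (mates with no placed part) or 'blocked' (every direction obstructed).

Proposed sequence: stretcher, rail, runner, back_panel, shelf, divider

Valid

1. stretcher@(-1, 1) [+y clear] — {stretcher}
2. rail@(0, 1) [+x clear] — {rail, stretcher}
3. runner@(1, 1) [+x clear] — {rail, runner, stretcher}
4. back_panel@(0, 0) [+x clear] — {back_panel, rail, runner, stretcher}
5. shelf@(1, 0) [+x clear] — {back_panel, rail, runner, shelf, stretcher}
6. divider@(-1, 0) [-y clear] — {back_panel, divider, rail, runner, shelf, stretcher}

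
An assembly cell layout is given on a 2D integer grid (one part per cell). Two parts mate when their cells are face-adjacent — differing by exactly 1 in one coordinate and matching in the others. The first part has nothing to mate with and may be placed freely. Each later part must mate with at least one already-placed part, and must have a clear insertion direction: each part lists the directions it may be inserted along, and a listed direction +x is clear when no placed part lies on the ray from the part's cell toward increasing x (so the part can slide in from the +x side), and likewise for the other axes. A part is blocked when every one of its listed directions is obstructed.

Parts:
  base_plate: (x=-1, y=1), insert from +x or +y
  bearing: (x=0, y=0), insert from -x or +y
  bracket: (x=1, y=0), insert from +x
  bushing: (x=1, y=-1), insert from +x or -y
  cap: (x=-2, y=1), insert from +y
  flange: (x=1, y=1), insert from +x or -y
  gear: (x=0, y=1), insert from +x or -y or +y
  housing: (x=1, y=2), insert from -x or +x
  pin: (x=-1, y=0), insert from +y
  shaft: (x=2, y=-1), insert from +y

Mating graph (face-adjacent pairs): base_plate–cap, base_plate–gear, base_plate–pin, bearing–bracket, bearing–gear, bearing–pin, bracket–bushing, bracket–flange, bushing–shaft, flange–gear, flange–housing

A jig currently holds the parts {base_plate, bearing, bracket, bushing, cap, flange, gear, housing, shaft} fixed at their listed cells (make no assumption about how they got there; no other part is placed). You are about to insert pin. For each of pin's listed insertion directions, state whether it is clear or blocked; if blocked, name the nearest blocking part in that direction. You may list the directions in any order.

+y: nearest on ray is base_plate@(-1, 1) ⇒ blocked

+y: blocked by base_plate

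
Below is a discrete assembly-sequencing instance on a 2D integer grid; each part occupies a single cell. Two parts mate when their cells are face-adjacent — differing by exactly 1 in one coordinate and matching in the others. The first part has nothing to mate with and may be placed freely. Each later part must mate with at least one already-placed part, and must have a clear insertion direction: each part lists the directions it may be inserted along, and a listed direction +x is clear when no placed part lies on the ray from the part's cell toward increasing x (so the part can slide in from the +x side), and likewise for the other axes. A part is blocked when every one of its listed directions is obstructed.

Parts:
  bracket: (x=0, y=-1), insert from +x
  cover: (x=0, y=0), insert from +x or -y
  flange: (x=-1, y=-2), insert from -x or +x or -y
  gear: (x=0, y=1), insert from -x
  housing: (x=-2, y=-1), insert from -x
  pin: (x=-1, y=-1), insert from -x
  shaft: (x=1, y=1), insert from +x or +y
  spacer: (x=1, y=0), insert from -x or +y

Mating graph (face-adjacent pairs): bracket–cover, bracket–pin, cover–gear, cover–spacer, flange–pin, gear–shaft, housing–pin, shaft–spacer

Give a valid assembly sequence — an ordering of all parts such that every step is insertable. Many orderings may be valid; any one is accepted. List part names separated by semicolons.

1. spacer@(1, 0) [-x clear] — {spacer}
2. cover@(0, 0) [-y clear] — {cover, spacer}
3. gear@(0, 1) [-x clear] — {cover, gear, spacer}
4. shaft@(1, 1) [+x clear] — {cover, gear, shaft, spacer}
5. bracket@(0, -1) [+x clear] — {bracket, cover, gear, shaft, spacer}
6. pin@(-1, -1) [-x clear] — {bracket, cover, gear, pin, shaft, spacer}
7. flange@(-1, -2) [-x clear] — {bracket, cover, flange, gear, pin, shaft, spacer}
8. housing@(-2, -1) [-x clear] — {bracket, cover, flange, gear, housing, pin, shaft, spacer}

spacer; cover; gear; shaft; bracket; pin; flange; housing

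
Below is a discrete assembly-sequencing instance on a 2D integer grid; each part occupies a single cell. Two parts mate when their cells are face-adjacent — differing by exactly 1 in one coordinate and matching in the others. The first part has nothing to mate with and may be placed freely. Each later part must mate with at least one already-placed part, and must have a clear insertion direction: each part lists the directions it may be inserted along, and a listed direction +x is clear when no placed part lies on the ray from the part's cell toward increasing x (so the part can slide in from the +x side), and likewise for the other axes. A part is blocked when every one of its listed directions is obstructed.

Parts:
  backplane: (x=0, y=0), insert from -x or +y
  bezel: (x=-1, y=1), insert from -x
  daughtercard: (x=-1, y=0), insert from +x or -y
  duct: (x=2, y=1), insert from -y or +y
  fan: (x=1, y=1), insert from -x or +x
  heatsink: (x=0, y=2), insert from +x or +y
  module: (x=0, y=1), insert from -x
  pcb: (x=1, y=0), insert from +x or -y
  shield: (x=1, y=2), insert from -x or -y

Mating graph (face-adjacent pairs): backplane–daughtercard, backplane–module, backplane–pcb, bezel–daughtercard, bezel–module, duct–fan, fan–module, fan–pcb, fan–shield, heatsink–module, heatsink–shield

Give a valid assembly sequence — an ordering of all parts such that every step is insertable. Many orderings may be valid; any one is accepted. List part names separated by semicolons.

1. module@(0, 1) [-x clear] — {module}
2. heatsink@(0, 2) [+x clear] — {heatsink, module}
3. shield@(1, 2) [-y clear] — {heatsink, module, shield}
4. bezel@(-1, 1) [-x clear] — {bezel, heatsink, module, shield}
5. backplane@(0, 0) [-x clear] — {backplane, bezel, heatsink, module, shield}
6. pcb@(1, 0) [+x clear] — {backplane, bezel, heatsink, module, pcb, shield}
7. fan@(1, 1) [+x clear] — {backplane, bezel, fan, heatsink, module, pcb, shield}
8. duct@(2, 1) [-y clear] — {backplane, bezel, duct, fan, heatsink, module, pcb, shield}
9. daughtercard@(-1, 0) [-y clear] — {backplane, bezel, daughtercard, duct, fan, heatsink, module, pcb, shield}

module; heatsink; shield; bezel; backplane; pcb; fan; duct; daughtercard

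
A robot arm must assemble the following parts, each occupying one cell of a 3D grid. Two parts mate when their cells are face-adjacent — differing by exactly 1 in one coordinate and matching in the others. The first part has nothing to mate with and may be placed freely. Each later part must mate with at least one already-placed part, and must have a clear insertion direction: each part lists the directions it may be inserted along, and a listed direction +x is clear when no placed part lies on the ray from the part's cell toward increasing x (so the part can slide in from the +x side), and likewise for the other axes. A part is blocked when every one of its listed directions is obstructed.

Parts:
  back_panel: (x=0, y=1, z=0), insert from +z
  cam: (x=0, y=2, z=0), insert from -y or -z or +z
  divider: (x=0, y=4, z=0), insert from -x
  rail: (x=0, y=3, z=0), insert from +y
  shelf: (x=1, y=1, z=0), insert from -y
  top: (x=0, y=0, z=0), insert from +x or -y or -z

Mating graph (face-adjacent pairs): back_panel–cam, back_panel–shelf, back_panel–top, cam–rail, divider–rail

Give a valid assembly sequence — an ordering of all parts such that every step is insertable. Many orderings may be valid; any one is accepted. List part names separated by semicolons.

1. top@(0, 0, 0) [+x clear] — {top}
2. back_panel@(0, 1, 0) [+z clear] — {back_panel, top}
3. cam@(0, 2, 0) [-z clear] — {back_panel, cam, top}
4. rail@(0, 3, 0) [+y clear] — {back_panel, cam, rail, top}
5. divider@(0, 4, 0) [-x clear] — {back_panel, cam, divider, rail, top}
6. shelf@(1, 1, 0) [-y clear] — {back_panel, cam, divider, rail, shelf, top}

top; back_panel; cam; rail; divider; shelf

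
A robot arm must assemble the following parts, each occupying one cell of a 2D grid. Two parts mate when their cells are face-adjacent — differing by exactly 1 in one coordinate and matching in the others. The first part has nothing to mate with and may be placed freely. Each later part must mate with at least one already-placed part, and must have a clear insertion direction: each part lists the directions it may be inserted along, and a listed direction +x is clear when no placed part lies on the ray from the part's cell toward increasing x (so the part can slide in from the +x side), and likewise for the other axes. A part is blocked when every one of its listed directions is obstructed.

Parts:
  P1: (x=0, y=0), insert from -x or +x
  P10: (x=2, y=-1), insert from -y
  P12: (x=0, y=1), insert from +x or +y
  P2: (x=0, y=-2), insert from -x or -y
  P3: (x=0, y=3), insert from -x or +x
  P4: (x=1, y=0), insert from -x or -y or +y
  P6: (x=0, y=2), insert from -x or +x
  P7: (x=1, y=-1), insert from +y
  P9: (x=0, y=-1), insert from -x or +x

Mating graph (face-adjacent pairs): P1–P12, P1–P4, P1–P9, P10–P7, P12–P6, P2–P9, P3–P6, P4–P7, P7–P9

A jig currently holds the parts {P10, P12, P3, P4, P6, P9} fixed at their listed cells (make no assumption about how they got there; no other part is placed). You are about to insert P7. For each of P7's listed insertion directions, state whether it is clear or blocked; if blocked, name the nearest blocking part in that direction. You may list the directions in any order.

+y: blocked by P4

+y: nearest on ray is P4@(1, 0) ⇒ blocked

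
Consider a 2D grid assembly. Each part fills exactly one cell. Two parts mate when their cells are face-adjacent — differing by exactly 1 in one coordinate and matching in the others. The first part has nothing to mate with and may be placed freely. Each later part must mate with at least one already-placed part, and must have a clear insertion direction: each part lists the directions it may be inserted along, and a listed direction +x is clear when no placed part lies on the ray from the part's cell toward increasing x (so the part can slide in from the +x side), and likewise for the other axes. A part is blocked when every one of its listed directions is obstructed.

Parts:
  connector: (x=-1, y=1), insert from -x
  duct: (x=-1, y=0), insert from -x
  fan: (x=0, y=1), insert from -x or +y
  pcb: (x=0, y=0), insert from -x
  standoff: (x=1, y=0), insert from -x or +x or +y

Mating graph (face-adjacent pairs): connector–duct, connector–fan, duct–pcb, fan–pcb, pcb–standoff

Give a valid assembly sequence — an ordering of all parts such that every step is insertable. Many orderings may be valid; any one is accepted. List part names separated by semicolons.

fan; connector; pcb; duct; standoff

1. fan@(0, 1) [-x clear] — {fan}
2. connector@(-1, 1) [-x clear] — {connector, fan}
3. pcb@(0, 0) [-x clear] — {connector, fan, pcb}
4. duct@(-1, 0) [-x clear] — {connector, duct, fan, pcb}
5. standoff@(1, 0) [+x clear] — {connector, duct, fan, pcb, standoff}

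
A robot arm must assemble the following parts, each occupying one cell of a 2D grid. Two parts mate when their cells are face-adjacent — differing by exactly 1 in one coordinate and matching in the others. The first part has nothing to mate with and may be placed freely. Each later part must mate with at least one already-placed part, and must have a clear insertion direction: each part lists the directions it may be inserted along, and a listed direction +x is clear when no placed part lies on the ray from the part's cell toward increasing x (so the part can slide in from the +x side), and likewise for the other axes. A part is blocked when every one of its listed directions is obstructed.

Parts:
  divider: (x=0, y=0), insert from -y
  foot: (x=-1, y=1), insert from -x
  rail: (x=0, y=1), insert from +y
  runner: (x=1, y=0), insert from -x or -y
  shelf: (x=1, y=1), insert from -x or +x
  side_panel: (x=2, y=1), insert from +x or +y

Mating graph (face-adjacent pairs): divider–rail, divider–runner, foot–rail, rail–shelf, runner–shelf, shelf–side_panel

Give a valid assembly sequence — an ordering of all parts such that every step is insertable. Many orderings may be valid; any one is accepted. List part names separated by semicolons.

foot; rail; shelf; side_panel; divider; runner

1. foot@(-1, 1) [-x clear] — {foot}
2. rail@(0, 1) [+y clear] — {foot, rail}
3. shelf@(1, 1) [+x clear] — {foot, rail, shelf}
4. side_panel@(2, 1) [+x clear] — {foot, rail, shelf, side_panel}
5. divider@(0, 0) [-y clear] — {divider, foot, rail, shelf, side_panel}
6. runner@(1, 0) [-y clear] — {divider, foot, rail, runner, shelf, side_panel}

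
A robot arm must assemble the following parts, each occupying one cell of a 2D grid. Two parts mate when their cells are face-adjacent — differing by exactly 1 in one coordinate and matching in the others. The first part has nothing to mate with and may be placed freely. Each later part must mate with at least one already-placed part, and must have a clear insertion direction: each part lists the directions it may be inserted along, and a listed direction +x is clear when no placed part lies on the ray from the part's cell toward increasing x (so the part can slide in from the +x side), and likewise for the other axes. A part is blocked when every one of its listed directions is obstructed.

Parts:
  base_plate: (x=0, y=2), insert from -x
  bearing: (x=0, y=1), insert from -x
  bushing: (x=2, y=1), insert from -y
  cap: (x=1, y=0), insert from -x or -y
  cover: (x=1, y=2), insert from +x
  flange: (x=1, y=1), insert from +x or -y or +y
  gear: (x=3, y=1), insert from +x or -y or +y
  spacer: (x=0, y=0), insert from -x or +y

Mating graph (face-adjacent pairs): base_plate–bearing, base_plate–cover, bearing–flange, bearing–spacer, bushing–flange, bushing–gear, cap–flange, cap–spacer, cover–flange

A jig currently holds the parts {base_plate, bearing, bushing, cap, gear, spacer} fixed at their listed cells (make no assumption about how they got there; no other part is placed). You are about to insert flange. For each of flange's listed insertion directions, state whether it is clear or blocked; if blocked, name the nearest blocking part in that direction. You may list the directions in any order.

+x: nearest on ray is bushing@(2, 1) ⇒ blocked
-y: nearest on ray is cap@(1, 0) ⇒ blocked
+y: ray from flange(1, 1) has no placed part ⇒ clear

+x: blocked by bushing; +y: clear; -y: blocked by cap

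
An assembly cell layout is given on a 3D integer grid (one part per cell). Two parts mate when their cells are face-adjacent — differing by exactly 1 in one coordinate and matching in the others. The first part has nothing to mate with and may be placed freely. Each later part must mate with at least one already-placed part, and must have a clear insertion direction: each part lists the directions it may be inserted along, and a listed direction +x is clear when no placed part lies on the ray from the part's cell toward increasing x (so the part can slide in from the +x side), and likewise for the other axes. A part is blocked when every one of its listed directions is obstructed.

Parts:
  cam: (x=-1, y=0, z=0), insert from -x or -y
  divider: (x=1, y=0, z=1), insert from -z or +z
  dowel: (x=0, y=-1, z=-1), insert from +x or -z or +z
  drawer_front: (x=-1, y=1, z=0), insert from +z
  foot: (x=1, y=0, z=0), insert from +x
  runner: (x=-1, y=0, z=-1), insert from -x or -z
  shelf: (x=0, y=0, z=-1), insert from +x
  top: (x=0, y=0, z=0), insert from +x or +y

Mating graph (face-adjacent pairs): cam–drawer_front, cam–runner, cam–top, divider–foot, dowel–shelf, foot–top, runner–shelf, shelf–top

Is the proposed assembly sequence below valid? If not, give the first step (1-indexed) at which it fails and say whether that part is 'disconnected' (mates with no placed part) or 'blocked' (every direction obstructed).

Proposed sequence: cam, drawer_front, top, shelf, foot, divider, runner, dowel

1. cam@(-1, 0, 0) [-x clear] — {cam}
2. drawer_front@(-1, 1, 0) [+z clear] — {cam, drawer_front}
3. top@(0, 0, 0) [+x clear] — {cam, drawer_front, top}
4. shelf@(0, 0, -1) [+x clear] — {cam, drawer_front, shelf, top}
5. foot@(1, 0, 0) [+x clear] — {cam, drawer_front, foot, shelf, top}
6. divider@(1, 0, 1) [+z clear] — {cam, divider, drawer_front, foot, shelf, top}
7. runner@(-1, 0, -1) [-x clear] — {cam, divider, drawer_front, foot, runner, shelf, top}
8. dowel@(0, -1, -1) [+x clear] — {cam, divider, dowel, drawer_front, foot, runner, shelf, top}

Valid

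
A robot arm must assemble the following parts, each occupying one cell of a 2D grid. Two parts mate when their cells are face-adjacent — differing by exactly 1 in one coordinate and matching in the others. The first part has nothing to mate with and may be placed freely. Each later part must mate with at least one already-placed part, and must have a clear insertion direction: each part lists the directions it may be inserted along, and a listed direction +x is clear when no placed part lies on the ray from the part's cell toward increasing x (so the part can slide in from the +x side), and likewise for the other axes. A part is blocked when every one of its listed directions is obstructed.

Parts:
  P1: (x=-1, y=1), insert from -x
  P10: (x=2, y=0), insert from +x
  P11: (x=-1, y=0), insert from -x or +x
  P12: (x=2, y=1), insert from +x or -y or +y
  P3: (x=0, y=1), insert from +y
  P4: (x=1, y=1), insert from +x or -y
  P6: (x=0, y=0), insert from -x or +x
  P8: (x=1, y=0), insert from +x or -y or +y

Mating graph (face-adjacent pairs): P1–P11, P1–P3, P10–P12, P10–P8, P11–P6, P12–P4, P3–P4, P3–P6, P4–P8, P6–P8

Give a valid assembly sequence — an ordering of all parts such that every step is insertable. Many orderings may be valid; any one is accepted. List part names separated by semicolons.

1. P10@(2, 0) [+x clear] — {P10}
2. P8@(1, 0) [-y clear] — {P10, P8}
3. P4@(1, 1) [+x clear] — {P10, P4, P8}
4. P3@(0, 1) [+y clear] — {P10, P3, P4, P8}
5. P1@(-1, 1) [-x clear] — {P1, P10, P3, P4, P8}
6. P6@(0, 0) [-x clear] — {P1, P10, P3, P4, P6, P8}
7. P11@(-1, 0) [-x clear] — {P1, P10, P11, P3, P4, P6, P8}
8. P12@(2, 1) [+x clear] — {P1, P10, P11, P12, P3, P4, P6, P8}

P10; P8; P4; P3; P1; P6; P11; P12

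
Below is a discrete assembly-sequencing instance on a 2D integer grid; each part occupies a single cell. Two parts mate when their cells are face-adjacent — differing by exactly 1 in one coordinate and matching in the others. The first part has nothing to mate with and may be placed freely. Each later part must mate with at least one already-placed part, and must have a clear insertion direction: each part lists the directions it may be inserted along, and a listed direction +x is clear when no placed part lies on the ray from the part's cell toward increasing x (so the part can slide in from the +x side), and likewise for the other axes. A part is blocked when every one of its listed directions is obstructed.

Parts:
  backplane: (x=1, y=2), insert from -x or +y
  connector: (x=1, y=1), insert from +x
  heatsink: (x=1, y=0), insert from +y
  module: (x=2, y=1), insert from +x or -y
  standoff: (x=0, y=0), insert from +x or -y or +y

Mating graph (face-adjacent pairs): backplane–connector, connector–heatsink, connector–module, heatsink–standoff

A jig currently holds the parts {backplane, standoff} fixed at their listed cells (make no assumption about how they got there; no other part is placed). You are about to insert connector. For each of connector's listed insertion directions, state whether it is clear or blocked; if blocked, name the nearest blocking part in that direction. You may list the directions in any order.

+x: clear

+x: ray from connector(1, 1) has no placed part ⇒ clear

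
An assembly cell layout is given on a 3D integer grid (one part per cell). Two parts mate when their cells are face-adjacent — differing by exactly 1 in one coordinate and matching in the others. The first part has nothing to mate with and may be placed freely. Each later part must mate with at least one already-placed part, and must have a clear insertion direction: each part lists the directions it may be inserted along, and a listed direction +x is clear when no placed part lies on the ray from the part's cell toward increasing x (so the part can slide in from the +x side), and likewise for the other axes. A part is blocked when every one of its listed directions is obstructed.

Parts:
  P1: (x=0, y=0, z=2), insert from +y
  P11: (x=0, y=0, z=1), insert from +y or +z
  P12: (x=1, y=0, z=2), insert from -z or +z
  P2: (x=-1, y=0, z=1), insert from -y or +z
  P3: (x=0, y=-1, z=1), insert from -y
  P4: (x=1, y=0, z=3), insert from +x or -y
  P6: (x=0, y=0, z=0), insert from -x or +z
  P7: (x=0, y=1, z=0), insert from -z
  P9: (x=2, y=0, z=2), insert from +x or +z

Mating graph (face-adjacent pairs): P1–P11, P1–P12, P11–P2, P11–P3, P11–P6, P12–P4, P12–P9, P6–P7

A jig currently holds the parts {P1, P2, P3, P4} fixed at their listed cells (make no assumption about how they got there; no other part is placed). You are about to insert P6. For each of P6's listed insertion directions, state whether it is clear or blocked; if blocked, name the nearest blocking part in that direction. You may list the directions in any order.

-x: ray from P6(0, 0, 0) has no placed part ⇒ clear
+z: nearest on ray is P1@(0, 0, 2) ⇒ blocked

+z: blocked by P1; -x: clear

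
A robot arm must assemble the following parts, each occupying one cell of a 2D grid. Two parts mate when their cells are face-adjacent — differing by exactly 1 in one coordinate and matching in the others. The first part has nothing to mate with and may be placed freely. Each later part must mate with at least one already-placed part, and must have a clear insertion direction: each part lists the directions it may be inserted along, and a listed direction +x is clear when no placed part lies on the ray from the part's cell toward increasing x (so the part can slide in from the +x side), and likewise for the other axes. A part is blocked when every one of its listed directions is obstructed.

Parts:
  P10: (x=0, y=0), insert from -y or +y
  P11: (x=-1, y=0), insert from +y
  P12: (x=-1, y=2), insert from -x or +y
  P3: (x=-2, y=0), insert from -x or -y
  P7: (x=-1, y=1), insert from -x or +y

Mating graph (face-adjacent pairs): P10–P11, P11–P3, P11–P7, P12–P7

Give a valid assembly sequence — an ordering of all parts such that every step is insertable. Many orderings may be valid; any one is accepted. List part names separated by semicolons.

P3; P11; P7; P10; P12

1. P3@(-2, 0) [-x clear] — {P3}
2. P11@(-1, 0) [+y clear] — {P11, P3}
3. P7@(-1, 1) [-x clear] — {P11, P3, P7}
4. P10@(0, 0) [-y clear] — {P10, P11, P3, P7}
5. P12@(-1, 2) [-x clear] — {P10, P11, P12, P3, P7}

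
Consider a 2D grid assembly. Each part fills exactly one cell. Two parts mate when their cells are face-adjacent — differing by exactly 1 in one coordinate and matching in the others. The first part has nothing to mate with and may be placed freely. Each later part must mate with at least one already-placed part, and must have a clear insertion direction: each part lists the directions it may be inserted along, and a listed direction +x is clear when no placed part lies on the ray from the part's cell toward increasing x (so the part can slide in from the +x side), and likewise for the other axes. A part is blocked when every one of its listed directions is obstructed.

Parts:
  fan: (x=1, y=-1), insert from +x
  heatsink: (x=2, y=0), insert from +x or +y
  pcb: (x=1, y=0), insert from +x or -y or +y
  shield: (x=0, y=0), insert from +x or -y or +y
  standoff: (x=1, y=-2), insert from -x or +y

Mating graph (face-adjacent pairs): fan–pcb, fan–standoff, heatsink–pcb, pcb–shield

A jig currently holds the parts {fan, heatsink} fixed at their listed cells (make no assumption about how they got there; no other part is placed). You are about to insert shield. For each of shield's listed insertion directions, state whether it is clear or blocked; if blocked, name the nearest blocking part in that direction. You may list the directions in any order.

+x: nearest on ray is heatsink@(2, 0) ⇒ blocked
-y: ray from shield(0, 0) has no placed part ⇒ clear
+y: ray from shield(0, 0) has no placed part ⇒ clear

+x: blocked by heatsink; +y: clear; -y: clear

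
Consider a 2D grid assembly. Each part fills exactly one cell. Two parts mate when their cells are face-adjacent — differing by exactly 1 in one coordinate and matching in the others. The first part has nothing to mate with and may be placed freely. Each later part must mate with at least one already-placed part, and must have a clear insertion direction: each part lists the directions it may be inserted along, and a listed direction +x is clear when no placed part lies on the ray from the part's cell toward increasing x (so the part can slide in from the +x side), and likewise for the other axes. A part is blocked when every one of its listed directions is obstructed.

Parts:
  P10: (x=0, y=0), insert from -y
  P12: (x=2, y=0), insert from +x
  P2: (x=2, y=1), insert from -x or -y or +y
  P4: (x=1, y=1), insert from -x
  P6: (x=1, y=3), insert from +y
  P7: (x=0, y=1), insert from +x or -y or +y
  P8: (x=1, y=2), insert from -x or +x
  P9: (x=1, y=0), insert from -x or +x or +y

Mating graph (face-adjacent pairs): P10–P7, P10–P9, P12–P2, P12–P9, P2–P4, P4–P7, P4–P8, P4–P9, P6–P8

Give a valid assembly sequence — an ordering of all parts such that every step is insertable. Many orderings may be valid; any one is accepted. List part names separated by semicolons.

P8; P6; P4; P2; P7; P12; P9; P10

1. P8@(1, 2) [-x clear] — {P8}
2. P6@(1, 3) [+y clear] — {P6, P8}
3. P4@(1, 1) [-x clear] — {P4, P6, P8}
4. P2@(2, 1) [-y clear] — {P2, P4, P6, P8}
5. P7@(0, 1) [-y clear] — {P2, P4, P6, P7, P8}
6. P12@(2, 0) [+x clear] — {P12, P2, P4, P6, P7, P8}
7. P9@(1, 0) [-x clear] — {P12, P2, P4, P6, P7, P8, P9}
8. P10@(0, 0) [-y clear] — {P10, P12, P2, P4, P6, P7, P8, P9}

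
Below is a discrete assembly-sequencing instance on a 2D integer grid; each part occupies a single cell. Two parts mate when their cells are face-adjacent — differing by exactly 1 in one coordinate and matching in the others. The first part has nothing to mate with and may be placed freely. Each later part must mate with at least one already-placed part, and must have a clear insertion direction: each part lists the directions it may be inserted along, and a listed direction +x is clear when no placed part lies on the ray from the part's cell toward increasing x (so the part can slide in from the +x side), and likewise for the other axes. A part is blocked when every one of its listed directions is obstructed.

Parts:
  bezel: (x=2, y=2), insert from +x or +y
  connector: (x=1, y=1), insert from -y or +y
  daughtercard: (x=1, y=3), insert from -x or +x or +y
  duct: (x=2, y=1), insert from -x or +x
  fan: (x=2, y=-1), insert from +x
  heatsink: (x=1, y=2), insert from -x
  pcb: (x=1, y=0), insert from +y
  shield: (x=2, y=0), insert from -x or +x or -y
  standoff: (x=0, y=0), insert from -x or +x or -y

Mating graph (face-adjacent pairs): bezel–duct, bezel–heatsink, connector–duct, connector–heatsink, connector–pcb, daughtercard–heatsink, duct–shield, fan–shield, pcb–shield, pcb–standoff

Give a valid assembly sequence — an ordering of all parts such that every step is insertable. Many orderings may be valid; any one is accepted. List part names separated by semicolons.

fan; shield; pcb; duct; bezel; standoff; connector; heatsink; daughtercard

1. fan@(2, -1) [+x clear] — {fan}
2. shield@(2, 0) [-x clear] — {fan, shield}
3. pcb@(1, 0) [+y clear] — {fan, pcb, shield}
4. duct@(2, 1) [-x clear] — {duct, fan, pcb, shield}
5. bezel@(2, 2) [+x clear] — {bezel, duct, fan, pcb, shield}
6. standoff@(0, 0) [-x clear] — {bezel, duct, fan, pcb, shield, standoff}
7. connector@(1, 1) [+y clear] — {bezel, connector, duct, fan, pcb, shield, standoff}
8. heatsink@(1, 2) [-x clear] — {bezel, connector, duct, fan, heatsink, pcb, shield, standoff}
9. daughtercard@(1, 3) [-x clear] — {bezel, connector, daughtercard, duct, fan, heatsink, pcb, shield, standoff}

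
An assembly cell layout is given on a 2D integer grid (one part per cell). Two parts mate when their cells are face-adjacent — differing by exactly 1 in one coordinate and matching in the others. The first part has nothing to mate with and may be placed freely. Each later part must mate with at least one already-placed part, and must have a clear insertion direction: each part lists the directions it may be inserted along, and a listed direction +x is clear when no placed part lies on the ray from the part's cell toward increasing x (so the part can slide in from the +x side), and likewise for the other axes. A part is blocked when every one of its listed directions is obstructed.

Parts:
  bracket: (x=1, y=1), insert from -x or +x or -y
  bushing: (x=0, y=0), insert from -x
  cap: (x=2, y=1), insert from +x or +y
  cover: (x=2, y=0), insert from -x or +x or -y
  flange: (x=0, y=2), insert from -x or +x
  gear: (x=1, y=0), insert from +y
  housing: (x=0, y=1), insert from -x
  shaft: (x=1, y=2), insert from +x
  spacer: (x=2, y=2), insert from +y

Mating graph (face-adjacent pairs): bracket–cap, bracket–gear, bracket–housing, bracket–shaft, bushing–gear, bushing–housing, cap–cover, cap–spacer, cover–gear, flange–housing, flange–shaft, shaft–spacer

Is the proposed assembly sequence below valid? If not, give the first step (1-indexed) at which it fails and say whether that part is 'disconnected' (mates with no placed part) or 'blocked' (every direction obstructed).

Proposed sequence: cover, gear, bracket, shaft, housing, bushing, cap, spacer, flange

1. cover@(2, 0) [-x clear] — {cover}
2. gear@(1, 0) [+y clear] — {cover, gear}
3. bracket@(1, 1) [-x clear] — {bracket, cover, gear}
4. shaft@(1, 2) [+x clear] — {bracket, cover, gear, shaft}
5. housing@(0, 1) [-x clear] — {bracket, cover, gear, housing, shaft}
6. bushing@(0, 0) [-x clear] — {bracket, bushing, cover, gear, housing, shaft}
7. cap@(2, 1) [+x clear] — {bracket, bushing, cap, cover, gear, housing, shaft}
8. spacer@(2, 2) [+y clear] — {bracket, bushing, cap, cover, gear, housing, shaft, spacer}
9. flange@(0, 2) [-x clear] — {bracket, bushing, cap, cover, flange, gear, housing, shaft, spacer}

Valid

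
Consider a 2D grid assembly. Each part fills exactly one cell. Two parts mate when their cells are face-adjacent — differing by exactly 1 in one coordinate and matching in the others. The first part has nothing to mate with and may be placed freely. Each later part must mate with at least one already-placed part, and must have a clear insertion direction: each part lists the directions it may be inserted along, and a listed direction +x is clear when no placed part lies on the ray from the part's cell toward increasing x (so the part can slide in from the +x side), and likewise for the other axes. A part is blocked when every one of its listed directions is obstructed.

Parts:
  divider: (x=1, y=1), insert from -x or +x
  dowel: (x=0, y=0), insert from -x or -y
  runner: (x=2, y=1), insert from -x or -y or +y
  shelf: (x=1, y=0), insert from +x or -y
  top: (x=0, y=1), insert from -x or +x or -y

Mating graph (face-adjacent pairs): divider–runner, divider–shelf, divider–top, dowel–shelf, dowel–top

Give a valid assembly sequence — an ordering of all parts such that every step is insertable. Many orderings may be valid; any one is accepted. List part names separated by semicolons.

1. shelf@(1, 0) [+x clear] — {shelf}
2. dowel@(0, 0) [-x clear] — {dowel, shelf}
3. divider@(1, 1) [-x clear] — {divider, dowel, shelf}
4. runner@(2, 1) [-y clear] — {divider, dowel, runner, shelf}
5. top@(0, 1) [-x clear] — {divider, dowel, runner, shelf, top}

shelf; dowel; divider; runner; top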